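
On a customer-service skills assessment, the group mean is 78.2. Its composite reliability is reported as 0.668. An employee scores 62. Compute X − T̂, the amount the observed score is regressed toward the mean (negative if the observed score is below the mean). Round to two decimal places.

-5.38

Regress the observed score toward the mean by the unreliability: T̂ = 0.668·62 + 0.332·78.2 = 41.416 + 25.9624 = 67.3784.
X − T̂ = 62 − 67.378 = -5.378 → -5.38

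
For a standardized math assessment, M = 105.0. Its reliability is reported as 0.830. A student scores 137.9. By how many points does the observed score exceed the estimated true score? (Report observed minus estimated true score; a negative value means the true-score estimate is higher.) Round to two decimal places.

T̂ = 0.830(137.9) + 0.170(105.0) = 114.4570 + 17.8500 = 132.3070 → 132.307
X − T̂ = 137.9 − 132.307 = 5.593 → 5.59

5.59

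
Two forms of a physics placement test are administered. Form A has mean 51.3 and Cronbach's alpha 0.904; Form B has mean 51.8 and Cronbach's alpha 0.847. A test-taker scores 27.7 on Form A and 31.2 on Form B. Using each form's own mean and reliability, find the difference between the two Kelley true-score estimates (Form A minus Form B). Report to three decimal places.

T̂_A = 0.904(27.7) + 0.096(51.3) = 29.96560
T̂_B = 0.847(31.2) + 0.153(51.8) = 34.35180
T̂_A − T̂_B = -4.38620

-4.386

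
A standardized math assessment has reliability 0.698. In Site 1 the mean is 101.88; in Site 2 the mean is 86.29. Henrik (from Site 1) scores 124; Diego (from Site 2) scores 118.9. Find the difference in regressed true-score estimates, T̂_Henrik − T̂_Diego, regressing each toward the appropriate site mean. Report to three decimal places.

T̂_Henrik = 0.698(124) + 0.302(101.88) = 117.31976
T̂_Diego = 0.698(118.9) + 0.302(86.29) = 109.05178
Difference = 117.31976 − 109.05178 = 8.26798

8.268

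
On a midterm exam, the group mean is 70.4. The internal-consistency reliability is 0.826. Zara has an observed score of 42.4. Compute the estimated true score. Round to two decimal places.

Regress the observed score toward the mean by the unreliability: T̂ = 0.826·42.4 + 0.174·70.4 = 35.0224 + 12.2496 = 47.272.

47.27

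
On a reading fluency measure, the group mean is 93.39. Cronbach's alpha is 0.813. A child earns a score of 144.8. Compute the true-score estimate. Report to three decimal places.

T̂ = 0.813(144.8) + 0.187(93.39) = 117.7224 + 17.46393 = 135.1863 → 135.186

135.186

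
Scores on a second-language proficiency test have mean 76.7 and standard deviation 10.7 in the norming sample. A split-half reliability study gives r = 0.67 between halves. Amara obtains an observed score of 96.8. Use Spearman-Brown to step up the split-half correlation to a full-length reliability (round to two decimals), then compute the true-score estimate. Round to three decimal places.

92.780

Spearman-Brown: ρ = 2r/(1 + r) = 2(0.67)/(1 + 0.67) = 1.340/1.67 = 0.8024 → 0.80
T̂ = ρX + (1 − ρ)μ
  = 0.80 × 96.8 + 0.20 × 76.7
  = 77.440 + 15.340
  = 92.7800
  ≈ 92.780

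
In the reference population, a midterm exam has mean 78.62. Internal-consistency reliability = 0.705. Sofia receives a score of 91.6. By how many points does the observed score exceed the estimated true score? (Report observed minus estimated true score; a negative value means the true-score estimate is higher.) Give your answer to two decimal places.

T̂ = 0.705(91.6) + 0.295(78.62) = 64.5780 + 23.19290 = 87.7709 → 87.771
X − T̂ = 91.6 − 87.771 = 3.829 → 3.83

3.83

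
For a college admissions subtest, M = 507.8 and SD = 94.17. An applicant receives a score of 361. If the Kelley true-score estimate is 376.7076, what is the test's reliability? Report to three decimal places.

0.893

T̂ = ρX + (1 − ρ)μ  ⇒  T̂ − μ = ρ(X − μ)
ρ = (T̂ − μ)/(X − μ) = (376.7076 − 507.8) / (361 − 507.8) = -131.0924 / -146.8 = 0.89300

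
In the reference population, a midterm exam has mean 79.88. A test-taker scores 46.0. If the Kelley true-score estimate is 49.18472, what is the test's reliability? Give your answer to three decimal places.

0.906

T̂ = ρX + (1 − ρ)μ  ⇒  T̂ − μ = ρ(X − μ)
ρ = (T̂ − μ)/(X − μ) = (49.18472 − 79.88) / (46.0 − 79.88) = -30.69528 / -33.88 = 0.90600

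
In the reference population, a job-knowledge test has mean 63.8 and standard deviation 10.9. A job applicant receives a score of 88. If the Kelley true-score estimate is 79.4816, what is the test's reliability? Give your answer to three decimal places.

T̂ = ρX + (1 − ρ)μ  ⇒  T̂ − μ = ρ(X − μ)
ρ = (T̂ − μ)/(X − μ) = (79.4816 − 63.8) / (88 − 63.8) = 15.6816 / 24.2 = 0.64800

0.648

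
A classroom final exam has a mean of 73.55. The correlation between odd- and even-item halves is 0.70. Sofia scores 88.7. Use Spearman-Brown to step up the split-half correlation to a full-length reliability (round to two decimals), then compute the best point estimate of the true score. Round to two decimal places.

85.97

Spearman-Brown: ρ = 2r/(1 + r) = 2(0.70)/(1 + 0.70) = 1.400/1.70 = 0.8235 → 0.82
T̂ = 0.82(88.7) + 0.18(73.55) = 72.734 + 13.2390 = 85.973 → 85.97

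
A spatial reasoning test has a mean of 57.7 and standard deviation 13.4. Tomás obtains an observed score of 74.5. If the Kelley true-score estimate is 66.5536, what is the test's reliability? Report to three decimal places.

0.527

T̂ = ρX + (1 − ρ)μ  ⇒  T̂ − μ = ρ(X − μ)
ρ = (T̂ − μ)/(X − μ) = (66.5536 − 57.7) / (74.5 − 57.7) = 8.8536 / 16.8 = 0.52700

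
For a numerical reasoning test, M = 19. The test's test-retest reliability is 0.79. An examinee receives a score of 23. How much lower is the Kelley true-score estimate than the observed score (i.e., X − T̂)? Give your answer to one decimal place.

0.8

Kelley's formula gives T̂ = 0.79·23 + 0.21·19 = 18.17 + 3.99 = 22.160.
X − T̂ = 23 − 22.16 = 0.84 → 0.8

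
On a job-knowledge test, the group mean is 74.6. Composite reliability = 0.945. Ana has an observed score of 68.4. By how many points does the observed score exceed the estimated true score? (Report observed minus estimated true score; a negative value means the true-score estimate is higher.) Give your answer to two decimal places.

T̂ = ρX + (1 − ρ)μ
  = 0.945 × 68.4 + 0.055 × 74.6
  = 64.6380 + 4.1030
  = 68.7410
  ≈ 68.741
X − T̂ = 68.4 − 68.741 = -0.341 → -0.34

-0.34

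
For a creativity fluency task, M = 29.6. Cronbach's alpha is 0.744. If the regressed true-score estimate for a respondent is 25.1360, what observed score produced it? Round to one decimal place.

23.6

T̂ = ρX + (1 − ρ)μ  ⇒  X = (T̂ − (1 − ρ)μ) / ρ
X = (25.1360 − 0.256 × 29.6) / 0.744 = (25.1360 − 7.5776) / 0.744 = 17.5584 / 0.744 = 23.600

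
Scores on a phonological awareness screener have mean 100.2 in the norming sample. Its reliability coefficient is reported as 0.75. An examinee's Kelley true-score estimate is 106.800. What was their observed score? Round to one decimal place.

T̂ = ρX + (1 − ρ)μ  ⇒  X = (T̂ − (1 − ρ)μ) / ρ
X = (106.800 − 0.25 × 100.2) / 0.75 = (106.800 − 25.050) / 0.75 = 81.750 / 0.75 = 109.000

109.0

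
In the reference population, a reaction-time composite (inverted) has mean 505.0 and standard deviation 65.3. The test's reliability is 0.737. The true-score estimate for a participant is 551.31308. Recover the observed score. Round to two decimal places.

T̂ = ρX + (1 − ρ)μ  ⇒  X = (T̂ − (1 − ρ)μ) / ρ
X = (551.31308 − 0.263 × 505.0) / 0.737 = (551.31308 − 132.8150) / 0.737 = 418.49808 / 0.737 = 567.8400

567.84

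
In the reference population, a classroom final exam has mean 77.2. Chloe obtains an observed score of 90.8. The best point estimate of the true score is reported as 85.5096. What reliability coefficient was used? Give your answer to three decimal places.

T̂ = ρX + (1 − ρ)μ  ⇒  T̂ − μ = ρ(X − μ)
ρ = (T̂ − μ)/(X − μ) = (85.5096 − 77.2) / (90.8 − 77.2) = 8.3096 / 13.6 = 0.61100

0.611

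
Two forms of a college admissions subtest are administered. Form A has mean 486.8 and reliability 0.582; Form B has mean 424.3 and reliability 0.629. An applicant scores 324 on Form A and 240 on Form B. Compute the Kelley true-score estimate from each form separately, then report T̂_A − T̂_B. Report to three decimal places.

83.675

T̂_A = 0.582(324) + 0.418(486.8) = 392.05040
T̂_B = 0.629(240) + 0.371(424.3) = 308.37530
T̂_A − T̂_B = 83.67510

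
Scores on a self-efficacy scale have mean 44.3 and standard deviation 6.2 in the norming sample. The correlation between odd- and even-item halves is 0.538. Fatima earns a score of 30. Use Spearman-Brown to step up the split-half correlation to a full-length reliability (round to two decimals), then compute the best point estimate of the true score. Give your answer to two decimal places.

Spearman-Brown: ρ = 2r/(1 + r) = 2(0.538)/(1 + 0.538) = 1.0760/1.538 = 0.6996 → 0.70
T̂ = ρX + (1 − ρ)μ
  = 0.70 × 30 + 0.30 × 44.3
  = 21.00 + 13.290
  = 34.290
  ≈ 34.29

34.29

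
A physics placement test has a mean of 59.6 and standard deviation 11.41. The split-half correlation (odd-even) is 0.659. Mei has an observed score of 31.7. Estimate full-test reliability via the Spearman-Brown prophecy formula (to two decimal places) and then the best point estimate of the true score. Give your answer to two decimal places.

Spearman-Brown: ρ = 2r/(1 + r) = 2(0.659)/(1 + 0.659) = 1.3180/1.659 = 0.7945 → 0.79
Kelley's formula gives T̂ = 0.79·31.7 + 0.21·59.6 = 25.043 + 12.516 = 37.559.

37.56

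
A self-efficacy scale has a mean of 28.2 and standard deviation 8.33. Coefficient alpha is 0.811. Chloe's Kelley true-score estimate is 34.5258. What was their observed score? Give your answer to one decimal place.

T̂ = ρX + (1 − ρ)μ  ⇒  X = (T̂ − (1 − ρ)μ) / ρ
X = (34.5258 − 0.189 × 28.2) / 0.811 = (34.5258 − 5.3298) / 0.811 = 29.1960 / 0.811 = 36.000

36.0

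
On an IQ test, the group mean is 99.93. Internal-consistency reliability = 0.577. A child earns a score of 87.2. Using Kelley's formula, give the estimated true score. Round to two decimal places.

Weight the observed score by reliability and the mean by (1 − reliability): T̂ = 0.577·87.2 + 0.423·99.93 = 50.3144 + 42.27039 = 92.585.

92.58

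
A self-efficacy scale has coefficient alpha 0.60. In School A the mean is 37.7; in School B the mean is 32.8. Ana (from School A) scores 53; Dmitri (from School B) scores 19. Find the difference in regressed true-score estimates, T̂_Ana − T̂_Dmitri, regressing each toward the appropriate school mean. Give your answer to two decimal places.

22.36

T̂_Ana = 0.60(53) + 0.40(37.7) = 46.8800
T̂_Dmitri = 0.60(19) + 0.40(32.8) = 24.5200
Difference = 46.8800 − 24.5200 = 22.3600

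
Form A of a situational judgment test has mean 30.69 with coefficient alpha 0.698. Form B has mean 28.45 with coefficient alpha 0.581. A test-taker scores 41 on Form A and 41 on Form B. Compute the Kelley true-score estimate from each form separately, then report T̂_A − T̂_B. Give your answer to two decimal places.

2.14

T̂_A = 0.698(41) + 0.302(30.69) = 37.8864
T̂_B = 0.581(41) + 0.419(28.45) = 35.7415
T̂_A − T̂_B = 2.1448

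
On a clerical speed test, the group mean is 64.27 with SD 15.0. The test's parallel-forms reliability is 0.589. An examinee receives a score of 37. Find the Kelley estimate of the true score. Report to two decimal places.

T̂ = ρX + (1 − ρ)μ
  = 0.589 × 37 + 0.411 × 64.27
  = 21.793 + 26.41497
  = 48.208
  ≈ 48.21

48.21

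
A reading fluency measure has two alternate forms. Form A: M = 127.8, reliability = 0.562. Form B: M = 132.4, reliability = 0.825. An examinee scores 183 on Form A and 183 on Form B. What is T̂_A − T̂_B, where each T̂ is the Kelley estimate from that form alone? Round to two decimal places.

-15.32

T̂_A = 0.562(183) + 0.438(127.8) = 158.8224
T̂_B = 0.825(183) + 0.175(132.4) = 174.1450
T̂_A − T̂_B = -15.3226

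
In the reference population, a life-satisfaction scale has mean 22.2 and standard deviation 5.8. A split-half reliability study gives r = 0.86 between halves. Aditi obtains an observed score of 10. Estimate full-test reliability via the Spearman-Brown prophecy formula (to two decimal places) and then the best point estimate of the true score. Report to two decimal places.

Spearman-Brown: ρ = 2r/(1 + r) = 2(0.86)/(1 + 0.86) = 1.720/1.86 = 0.9247 → 0.92
T̂ = 0.92(10) + 0.08(22.2) = 9.20 + 1.776 = 10.976 → 10.98

10.98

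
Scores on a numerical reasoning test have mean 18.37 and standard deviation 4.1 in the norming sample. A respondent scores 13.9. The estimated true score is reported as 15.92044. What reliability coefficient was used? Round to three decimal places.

0.548

T̂ = ρX + (1 − ρ)μ  ⇒  T̂ − μ = ρ(X − μ)
ρ = (T̂ − μ)/(X − μ) = (15.92044 − 18.37) / (13.9 − 18.37) = -2.44956 / -4.47 = 0.54800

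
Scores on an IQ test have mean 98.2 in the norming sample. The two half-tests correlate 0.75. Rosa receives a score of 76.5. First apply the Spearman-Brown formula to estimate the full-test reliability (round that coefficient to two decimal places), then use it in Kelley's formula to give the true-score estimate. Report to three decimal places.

79.538

Spearman-Brown: ρ = 2r/(1 + r) = 2(0.75)/(1 + 0.75) = 1.500/1.75 = 0.8571 → 0.86
T̂ = ρX + (1 − ρ)μ
  = 0.86 × 76.5 + 0.14 × 98.2
  = 65.790 + 13.748
  = 79.5380
  ≈ 79.538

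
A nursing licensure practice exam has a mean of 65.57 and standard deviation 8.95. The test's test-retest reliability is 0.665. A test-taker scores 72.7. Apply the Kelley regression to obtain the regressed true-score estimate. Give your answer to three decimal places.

70.311

T̂ = ρX + (1 − ρ)μ
  = 0.665 × 72.7 + 0.335 × 65.57
  = 48.3455 + 21.96595
  = 70.3115
  ≈ 70.311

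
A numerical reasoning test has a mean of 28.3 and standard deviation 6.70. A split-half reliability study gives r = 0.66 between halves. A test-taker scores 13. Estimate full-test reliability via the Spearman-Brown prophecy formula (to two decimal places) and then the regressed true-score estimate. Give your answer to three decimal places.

16.060

Spearman-Brown: ρ = 2r/(1 + r) = 2(0.66)/(1 + 0.66) = 1.320/1.66 = 0.7952 → 0.80
T̂ = ρX + (1 − ρ)μ
  = 0.80 × 13 + 0.20 × 28.3
  = 10.40 + 5.660
  = 16.0600
  ≈ 16.060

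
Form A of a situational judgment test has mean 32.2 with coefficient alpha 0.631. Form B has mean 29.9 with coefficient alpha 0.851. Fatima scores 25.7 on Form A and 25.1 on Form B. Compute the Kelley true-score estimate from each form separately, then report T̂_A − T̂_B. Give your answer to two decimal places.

2.28

T̂_A = 0.631(25.7) + 0.369(32.2) = 28.0985
T̂_B = 0.851(25.1) + 0.149(29.9) = 25.8152
T̂_A − T̂_B = 2.2833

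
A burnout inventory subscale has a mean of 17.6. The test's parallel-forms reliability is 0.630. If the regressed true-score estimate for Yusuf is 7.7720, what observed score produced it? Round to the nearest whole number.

2

T̂ = ρX + (1 − ρ)μ  ⇒  X = (T̂ − (1 − ρ)μ) / ρ
X = (7.7720 − 0.370 × 17.6) / 0.630 = (7.7720 − 6.5120) / 0.630 = 1.2600 / 0.630 = 2.00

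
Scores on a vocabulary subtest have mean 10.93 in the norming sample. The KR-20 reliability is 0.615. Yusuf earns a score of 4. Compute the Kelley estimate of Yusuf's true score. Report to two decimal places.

6.67

T̂ = 0.615(4) + 0.385(10.93) = 2.460 + 4.20805 = 6.668 → 6.67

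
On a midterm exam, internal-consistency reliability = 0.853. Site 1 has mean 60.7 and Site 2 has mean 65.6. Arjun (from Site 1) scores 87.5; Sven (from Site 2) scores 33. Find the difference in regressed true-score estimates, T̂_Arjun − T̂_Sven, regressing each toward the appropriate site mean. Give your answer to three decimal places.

T̂_Arjun = 0.853(87.5) + 0.147(60.7) = 83.56040
T̂_Sven = 0.853(33) + 0.147(65.6) = 37.79220
Difference = 83.56040 − 37.79220 = 45.76820

45.768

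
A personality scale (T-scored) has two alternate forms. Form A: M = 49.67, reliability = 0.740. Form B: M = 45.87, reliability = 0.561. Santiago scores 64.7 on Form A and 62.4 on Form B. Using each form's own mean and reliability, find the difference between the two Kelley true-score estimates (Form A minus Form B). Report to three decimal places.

T̂_A = 0.740(64.7) + 0.260(49.67) = 60.79220
T̂_B = 0.561(62.4) + 0.439(45.87) = 55.14333
T̂_A − T̂_B = 5.64887

5.649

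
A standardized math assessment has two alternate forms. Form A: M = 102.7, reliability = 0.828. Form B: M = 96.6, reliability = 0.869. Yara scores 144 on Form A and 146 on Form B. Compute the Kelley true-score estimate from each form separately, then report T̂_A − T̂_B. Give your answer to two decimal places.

T̂_A = 0.828(144) + 0.172(102.7) = 136.8964
T̂_B = 0.869(146) + 0.131(96.6) = 139.5286
T̂_A − T̂_B = -2.6322

-2.63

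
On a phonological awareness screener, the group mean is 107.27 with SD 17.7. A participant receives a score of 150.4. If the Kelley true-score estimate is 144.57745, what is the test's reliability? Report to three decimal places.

T̂ = ρX + (1 − ρ)μ  ⇒  T̂ − μ = ρ(X − μ)
ρ = (T̂ − μ)/(X − μ) = (144.57745 − 107.27) / (150.4 − 107.27) = 37.30745 / 43.13 = 0.86500

0.865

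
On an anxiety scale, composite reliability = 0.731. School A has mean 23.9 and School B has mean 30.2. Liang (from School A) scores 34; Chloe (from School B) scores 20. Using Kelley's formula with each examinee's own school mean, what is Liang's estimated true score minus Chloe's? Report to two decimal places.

8.54

T̂_Liang = 0.731(34) + 0.269(23.9) = 31.2831
T̂_Chloe = 0.731(20) + 0.269(30.2) = 22.7438
Difference = 31.2831 − 22.7438 = 8.5393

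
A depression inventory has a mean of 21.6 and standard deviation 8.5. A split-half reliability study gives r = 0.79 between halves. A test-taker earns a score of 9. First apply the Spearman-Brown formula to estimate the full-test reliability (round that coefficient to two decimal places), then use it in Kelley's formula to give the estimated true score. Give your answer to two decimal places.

10.51

Spearman-Brown: ρ = 2r/(1 + r) = 2(0.79)/(1 + 0.79) = 1.580/1.79 = 0.8827 → 0.88
Weight the observed score by reliability and the mean by (1 − reliability): T̂ = 0.88·9 + 0.12·21.6 = 7.92 + 2.592 = 10.512.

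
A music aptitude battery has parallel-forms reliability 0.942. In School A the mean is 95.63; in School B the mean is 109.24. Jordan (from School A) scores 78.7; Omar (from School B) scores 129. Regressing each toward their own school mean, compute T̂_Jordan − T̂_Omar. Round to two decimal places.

-48.17

T̂_Jordan = 0.942(78.7) + 0.058(95.63) = 79.6819
T̂_Omar = 0.942(129) + 0.058(109.24) = 127.8539
Difference = 79.6819 − 127.8539 = -48.1720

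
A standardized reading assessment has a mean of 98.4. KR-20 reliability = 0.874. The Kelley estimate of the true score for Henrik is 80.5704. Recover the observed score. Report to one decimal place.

78.0

T̂ = ρX + (1 − ρ)μ  ⇒  X = (T̂ − (1 − ρ)μ) / ρ
X = (80.5704 − 0.126 × 98.4) / 0.874 = (80.5704 − 12.3984) / 0.874 = 68.1720 / 0.874 = 78.000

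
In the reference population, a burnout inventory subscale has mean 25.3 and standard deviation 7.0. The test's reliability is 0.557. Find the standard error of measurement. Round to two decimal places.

4.66

SEM = SD · √(1 − ρ) = 7.0 × √0.443 = 7.0 × 0.6656 = 4.659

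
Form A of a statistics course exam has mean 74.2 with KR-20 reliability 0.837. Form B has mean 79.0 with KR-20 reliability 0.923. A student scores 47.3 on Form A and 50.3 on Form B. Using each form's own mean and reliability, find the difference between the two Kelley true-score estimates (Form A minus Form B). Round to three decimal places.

-0.825

T̂_A = 0.837(47.3) + 0.163(74.2) = 51.68470
T̂_B = 0.923(50.3) + 0.077(79.0) = 52.50990
T̂_A − T̂_B = -0.82520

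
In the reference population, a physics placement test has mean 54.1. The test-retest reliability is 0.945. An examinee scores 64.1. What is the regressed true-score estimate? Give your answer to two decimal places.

Kelley's formula gives T̂ = 0.945·64.1 + 0.055·54.1 = 60.5745 + 2.9755 = 63.550.

63.55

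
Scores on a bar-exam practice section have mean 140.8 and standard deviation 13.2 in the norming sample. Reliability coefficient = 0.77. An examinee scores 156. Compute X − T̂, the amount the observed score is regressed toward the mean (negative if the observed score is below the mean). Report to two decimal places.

3.50

Regress the observed score toward the mean by the unreliability: T̂ = 0.77·156 + 0.23·140.8 = 120.12 + 32.384 = 152.5040.
X − T̂ = 156 − 152.504 = 3.496 → 3.50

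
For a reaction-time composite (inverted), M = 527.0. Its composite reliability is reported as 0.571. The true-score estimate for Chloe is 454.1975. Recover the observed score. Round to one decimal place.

399.5

T̂ = ρX + (1 − ρ)μ  ⇒  X = (T̂ − (1 − ρ)μ) / ρ
X = (454.1975 − 0.429 × 527.0) / 0.571 = (454.1975 − 226.0830) / 0.571 = 228.1145 / 0.571 = 399.500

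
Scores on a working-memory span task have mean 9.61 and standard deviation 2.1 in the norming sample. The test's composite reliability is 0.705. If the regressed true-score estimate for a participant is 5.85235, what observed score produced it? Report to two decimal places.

4.28

T̂ = ρX + (1 − ρ)μ  ⇒  X = (T̂ − (1 − ρ)μ) / ρ
X = (5.85235 − 0.295 × 9.61) / 0.705 = (5.85235 − 2.83495) / 0.705 = 3.01740 / 0.705 = 4.2800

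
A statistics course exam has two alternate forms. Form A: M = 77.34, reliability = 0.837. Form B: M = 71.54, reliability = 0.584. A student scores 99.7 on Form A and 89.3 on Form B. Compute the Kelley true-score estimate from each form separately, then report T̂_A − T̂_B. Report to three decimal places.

T̂_A = 0.837(99.7) + 0.163(77.34) = 96.05532
T̂_B = 0.584(89.3) + 0.416(71.54) = 81.91184
T̂_A − T̂_B = 14.14348

14.143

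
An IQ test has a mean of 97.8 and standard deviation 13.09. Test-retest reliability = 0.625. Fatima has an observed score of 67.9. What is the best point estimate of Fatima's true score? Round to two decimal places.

Weight the observed score by reliability and the mean by (1 − reliability): T̂ = 0.625·67.9 + 0.375·97.8 = 42.4375 + 36.6750 = 79.112.

79.11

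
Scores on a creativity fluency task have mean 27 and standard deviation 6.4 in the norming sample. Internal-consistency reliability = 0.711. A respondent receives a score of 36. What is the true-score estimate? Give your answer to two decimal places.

T̂ = ρX + (1 − ρ)μ
  = 0.711 × 36 + 0.289 × 27
  = 25.596 + 7.803
  = 33.399
  ≈ 33.40

33.40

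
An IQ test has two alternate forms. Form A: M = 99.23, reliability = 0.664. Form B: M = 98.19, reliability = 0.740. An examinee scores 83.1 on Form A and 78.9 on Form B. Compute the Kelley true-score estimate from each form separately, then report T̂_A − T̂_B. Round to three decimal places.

T̂_A = 0.664(83.1) + 0.336(99.23) = 88.51968
T̂_B = 0.740(78.9) + 0.260(98.19) = 83.91540
T̂_A − T̂_B = 4.60428

4.604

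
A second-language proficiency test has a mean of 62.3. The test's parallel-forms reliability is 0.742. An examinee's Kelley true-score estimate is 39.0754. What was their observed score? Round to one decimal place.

T̂ = ρX + (1 − ρ)μ  ⇒  X = (T̂ − (1 − ρ)μ) / ρ
X = (39.0754 − 0.258 × 62.3) / 0.742 = (39.0754 − 16.0734) / 0.742 = 23.0020 / 0.742 = 31.000

31.0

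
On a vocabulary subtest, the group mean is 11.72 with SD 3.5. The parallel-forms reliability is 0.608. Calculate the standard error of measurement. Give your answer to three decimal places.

SEM = SD · √(1 − ρ) = 3.5 × √0.392 = 3.5 × 0.6261 = 2.1913

2.191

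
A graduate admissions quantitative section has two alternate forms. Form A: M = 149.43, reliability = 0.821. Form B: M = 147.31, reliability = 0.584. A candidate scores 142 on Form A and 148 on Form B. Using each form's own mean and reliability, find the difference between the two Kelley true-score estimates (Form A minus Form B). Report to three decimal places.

T̂_A = 0.821(142) + 0.179(149.43) = 143.32997
T̂_B = 0.584(148) + 0.416(147.31) = 147.71296
T̂_A − T̂_B = -4.38299

-4.383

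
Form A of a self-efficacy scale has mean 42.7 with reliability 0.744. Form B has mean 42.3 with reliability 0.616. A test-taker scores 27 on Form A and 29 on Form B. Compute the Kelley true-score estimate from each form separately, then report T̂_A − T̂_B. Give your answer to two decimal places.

-3.09

T̂_A = 0.744(27) + 0.256(42.7) = 31.0192
T̂_B = 0.616(29) + 0.384(42.3) = 34.1072
T̂_A − T̂_B = -3.0880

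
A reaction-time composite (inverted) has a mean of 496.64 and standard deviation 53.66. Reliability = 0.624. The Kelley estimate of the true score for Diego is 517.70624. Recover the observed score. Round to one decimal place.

530.4

T̂ = ρX + (1 − ρ)μ  ⇒  X = (T̂ − (1 − ρ)μ) / ρ
X = (517.70624 − 0.376 × 496.64) / 0.624 = (517.70624 − 186.73664) / 0.624 = 330.96960 / 0.624 = 530.400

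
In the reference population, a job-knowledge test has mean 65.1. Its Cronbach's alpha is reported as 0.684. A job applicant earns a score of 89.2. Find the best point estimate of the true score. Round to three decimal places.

T̂ = ρX + (1 − ρ)μ
  = 0.684 × 89.2 + 0.316 × 65.1
  = 61.0128 + 20.5716
  = 81.5844
  ≈ 81.584

81.584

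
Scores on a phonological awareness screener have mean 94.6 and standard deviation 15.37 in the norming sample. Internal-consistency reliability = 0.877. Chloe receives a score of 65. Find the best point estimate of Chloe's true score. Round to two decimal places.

68.64

T̂ = ρX + (1 − ρ)μ
  = 0.877 × 65 + 0.123 × 94.6
  = 57.005 + 11.6358
  = 68.641
  ≈ 68.64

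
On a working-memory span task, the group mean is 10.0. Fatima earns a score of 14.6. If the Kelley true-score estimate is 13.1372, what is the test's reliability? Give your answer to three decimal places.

T̂ = ρX + (1 − ρ)μ  ⇒  T̂ − μ = ρ(X − μ)
ρ = (T̂ − μ)/(X − μ) = (13.1372 − 10.0) / (14.6 − 10.0) = 3.1372 / 4.6 = 0.68200

0.682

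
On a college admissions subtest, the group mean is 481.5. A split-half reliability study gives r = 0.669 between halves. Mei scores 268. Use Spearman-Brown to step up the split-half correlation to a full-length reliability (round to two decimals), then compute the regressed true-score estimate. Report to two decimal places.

Spearman-Brown: ρ = 2r/(1 + r) = 2(0.669)/(1 + 0.669) = 1.3380/1.669 = 0.8017 → 0.80
T̂ = ρX + (1 − ρ)μ
  = 0.80 × 268 + 0.20 × 481.5
  = 214.40 + 96.300
  = 310.700
  ≈ 310.70

310.70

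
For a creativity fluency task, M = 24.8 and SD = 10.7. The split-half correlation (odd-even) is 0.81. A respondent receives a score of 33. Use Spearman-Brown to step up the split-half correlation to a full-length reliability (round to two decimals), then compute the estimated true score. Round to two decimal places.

Spearman-Brown: ρ = 2r/(1 + r) = 2(0.81)/(1 + 0.81) = 1.620/1.81 = 0.8950 → 0.90
T̂ = ρX + (1 − ρ)μ
  = 0.90 × 33 + 0.10 × 24.8
  = 29.70 + 2.480
  = 32.180
  ≈ 32.18

32.18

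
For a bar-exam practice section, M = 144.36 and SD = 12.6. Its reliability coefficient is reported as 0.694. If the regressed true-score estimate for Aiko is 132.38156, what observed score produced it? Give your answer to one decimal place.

T̂ = ρX + (1 − ρ)μ  ⇒  X = (T̂ − (1 − ρ)μ) / ρ
X = (132.38156 − 0.306 × 144.36) / 0.694 = (132.38156 − 44.17416) / 0.694 = 88.20740 / 0.694 = 127.100

127.1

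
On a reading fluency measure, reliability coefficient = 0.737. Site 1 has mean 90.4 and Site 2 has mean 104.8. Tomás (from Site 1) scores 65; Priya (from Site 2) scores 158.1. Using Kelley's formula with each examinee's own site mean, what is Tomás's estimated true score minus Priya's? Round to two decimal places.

T̂_Tomás = 0.737(65) + 0.263(90.4) = 71.6802
T̂_Priya = 0.737(158.1) + 0.263(104.8) = 144.0821
Difference = 71.6802 − 144.0821 = -72.4019

-72.40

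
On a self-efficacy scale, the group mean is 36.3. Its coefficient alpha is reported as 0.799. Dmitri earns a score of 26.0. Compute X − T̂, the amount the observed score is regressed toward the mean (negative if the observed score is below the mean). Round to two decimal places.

-2.07

Kelley's formula gives T̂ = 0.799·26.0 + 0.201·36.3 = 20.7740 + 7.2963 = 28.0703.
X − T̂ = 26.0 − 28.070 = -2.070 → -2.07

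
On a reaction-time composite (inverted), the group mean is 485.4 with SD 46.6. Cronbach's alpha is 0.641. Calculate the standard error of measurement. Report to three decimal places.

SEM = SD · √(1 − ρ) = 46.6 × √0.359 = 46.6 × 0.5992 = 27.9211

27.921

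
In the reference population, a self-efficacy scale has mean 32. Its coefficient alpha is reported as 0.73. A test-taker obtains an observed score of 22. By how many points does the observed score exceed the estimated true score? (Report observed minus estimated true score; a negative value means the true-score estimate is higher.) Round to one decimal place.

-2.7

T̂ = ρX + (1 − ρ)μ
  = 0.73 × 22 + 0.27 × 32
  = 16.06 + 8.64
  = 24.700
  ≈ 24.70
X − T̂ = 22 − 24.70 = -2.70 → -2.7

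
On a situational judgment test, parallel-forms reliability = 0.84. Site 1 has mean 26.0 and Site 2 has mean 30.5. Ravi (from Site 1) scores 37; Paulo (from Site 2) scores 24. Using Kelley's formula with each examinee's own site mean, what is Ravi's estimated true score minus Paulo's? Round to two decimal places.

10.20

T̂_Ravi = 0.84(37) + 0.16(26.0) = 35.2400
T̂_Paulo = 0.84(24) + 0.16(30.5) = 25.0400
Difference = 35.2400 − 25.0400 = 10.2000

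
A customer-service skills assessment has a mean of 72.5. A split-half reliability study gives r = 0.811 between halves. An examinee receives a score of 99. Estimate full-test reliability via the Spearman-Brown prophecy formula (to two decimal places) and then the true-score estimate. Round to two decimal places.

96.35

Spearman-Brown: ρ = 2r/(1 + r) = 2(0.811)/(1 + 0.811) = 1.6220/1.811 = 0.8956 → 0.90
T̂ = ρX + (1 − ρ)μ
  = 0.90 × 99 + 0.10 × 72.5
  = 89.10 + 7.250
  = 96.350
  ≈ 96.35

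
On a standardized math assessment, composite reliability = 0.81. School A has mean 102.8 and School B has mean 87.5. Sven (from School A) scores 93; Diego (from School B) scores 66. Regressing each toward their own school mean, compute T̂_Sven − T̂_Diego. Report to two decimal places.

24.78

T̂_Sven = 0.81(93) + 0.19(102.8) = 94.8620
T̂_Diego = 0.81(66) + 0.19(87.5) = 70.0850
Difference = 94.8620 − 70.0850 = 24.7770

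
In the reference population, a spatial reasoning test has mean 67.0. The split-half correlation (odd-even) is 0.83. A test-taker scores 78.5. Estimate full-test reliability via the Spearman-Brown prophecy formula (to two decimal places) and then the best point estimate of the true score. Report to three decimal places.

Spearman-Brown: ρ = 2r/(1 + r) = 2(0.83)/(1 + 0.83) = 1.660/1.83 = 0.9071 → 0.91
T̂ = 0.91(78.5) + 0.09(67.0) = 71.435 + 6.030 = 77.4650 → 77.465

77.465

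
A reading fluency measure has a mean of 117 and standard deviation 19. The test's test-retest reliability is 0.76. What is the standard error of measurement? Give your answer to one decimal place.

9.3

SEM = SD · √(1 − ρ) = 19 × √0.24 = 19 × 0.4899 = 9.308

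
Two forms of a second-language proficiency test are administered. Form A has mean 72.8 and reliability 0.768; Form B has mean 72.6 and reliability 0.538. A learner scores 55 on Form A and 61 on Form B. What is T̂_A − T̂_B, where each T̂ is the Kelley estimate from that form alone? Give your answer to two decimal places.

-7.23

T̂_A = 0.768(55) + 0.232(72.8) = 59.1296
T̂_B = 0.538(61) + 0.462(72.6) = 66.3592
T̂_A − T̂_B = -7.2296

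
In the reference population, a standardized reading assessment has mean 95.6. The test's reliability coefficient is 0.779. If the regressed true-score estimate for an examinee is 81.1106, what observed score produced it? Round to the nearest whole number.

T̂ = ρX + (1 − ρ)μ  ⇒  X = (T̂ − (1 − ρ)μ) / ρ
X = (81.1106 − 0.221 × 95.6) / 0.779 = (81.1106 − 21.1276) / 0.779 = 59.9830 / 0.779 = 77.00

77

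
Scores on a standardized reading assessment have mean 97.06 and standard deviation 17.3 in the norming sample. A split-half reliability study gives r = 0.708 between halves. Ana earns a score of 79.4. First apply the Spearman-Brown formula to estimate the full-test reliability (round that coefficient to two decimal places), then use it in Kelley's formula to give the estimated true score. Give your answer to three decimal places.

Spearman-Brown: ρ = 2r/(1 + r) = 2(0.708)/(1 + 0.708) = 1.4160/1.708 = 0.8290 → 0.83
Kelley's formula gives T̂ = 0.83·79.4 + 0.17·97.06 = 65.902 + 16.5002 = 82.4022.

82.402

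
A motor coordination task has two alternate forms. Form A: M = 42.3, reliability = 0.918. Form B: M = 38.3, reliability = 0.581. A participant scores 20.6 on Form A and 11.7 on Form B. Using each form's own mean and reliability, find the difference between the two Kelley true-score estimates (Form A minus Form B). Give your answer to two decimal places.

-0.47

T̂_A = 0.918(20.6) + 0.082(42.3) = 22.3794
T̂_B = 0.581(11.7) + 0.419(38.3) = 22.8454
T̂_A − T̂_B = -0.4660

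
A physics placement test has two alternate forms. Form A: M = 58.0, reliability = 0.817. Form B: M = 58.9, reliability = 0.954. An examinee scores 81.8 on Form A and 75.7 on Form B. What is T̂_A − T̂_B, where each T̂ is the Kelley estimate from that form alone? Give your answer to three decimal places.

2.517

T̂_A = 0.817(81.8) + 0.183(58.0) = 77.44460
T̂_B = 0.954(75.7) + 0.046(58.9) = 74.92720
T̂_A − T̂_B = 2.51740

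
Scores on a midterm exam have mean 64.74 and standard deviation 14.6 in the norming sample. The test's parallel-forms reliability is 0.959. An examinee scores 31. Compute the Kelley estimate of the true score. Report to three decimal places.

T̂ = 0.959(31) + 0.041(64.74) = 29.729 + 2.65434 = 32.3833 → 32.383

32.383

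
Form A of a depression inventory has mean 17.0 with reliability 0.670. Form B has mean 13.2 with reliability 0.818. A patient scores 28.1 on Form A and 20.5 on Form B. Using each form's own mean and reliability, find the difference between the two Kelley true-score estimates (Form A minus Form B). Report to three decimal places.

5.266

T̂_A = 0.670(28.1) + 0.330(17.0) = 24.43700
T̂_B = 0.818(20.5) + 0.182(13.2) = 19.17140
T̂_A − T̂_B = 5.26560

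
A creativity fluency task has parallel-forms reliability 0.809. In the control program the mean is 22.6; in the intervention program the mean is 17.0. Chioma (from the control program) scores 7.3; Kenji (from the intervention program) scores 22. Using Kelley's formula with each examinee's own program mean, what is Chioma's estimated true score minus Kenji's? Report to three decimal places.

T̂_Chioma = 0.809(7.3) + 0.191(22.6) = 10.22230
T̂_Kenji = 0.809(22) + 0.191(17.0) = 21.04500
Difference = 10.22230 − 21.04500 = -10.82270

-10.823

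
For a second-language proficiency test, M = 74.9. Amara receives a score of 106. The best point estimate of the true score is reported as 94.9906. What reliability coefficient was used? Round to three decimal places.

T̂ = ρX + (1 − ρ)μ  ⇒  T̂ − μ = ρ(X − μ)
ρ = (T̂ − μ)/(X − μ) = (94.9906 − 74.9) / (106 − 74.9) = 20.0906 / 31.1 = 0.64600

0.646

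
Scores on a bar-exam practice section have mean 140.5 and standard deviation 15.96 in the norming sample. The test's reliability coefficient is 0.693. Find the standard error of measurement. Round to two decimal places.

8.84

SEM = SD · √(1 − ρ) = 15.96 × √0.307 = 15.96 × 0.5541 = 8.843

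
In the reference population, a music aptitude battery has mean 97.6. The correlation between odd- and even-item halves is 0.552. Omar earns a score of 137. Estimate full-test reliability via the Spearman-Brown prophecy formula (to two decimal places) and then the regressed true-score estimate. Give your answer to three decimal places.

Spearman-Brown: ρ = 2r/(1 + r) = 2(0.552)/(1 + 0.552) = 1.1040/1.552 = 0.7113 → 0.71
Regress the observed score toward the mean by the unreliability: T̂ = 0.71·137 + 0.29·97.6 = 97.27 + 28.304 = 125.5740.

125.574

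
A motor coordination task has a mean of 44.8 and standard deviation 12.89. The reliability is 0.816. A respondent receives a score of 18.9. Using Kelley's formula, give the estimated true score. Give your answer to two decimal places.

23.67

T̂ = 0.816(18.9) + 0.184(44.8) = 15.4224 + 8.2432 = 23.666 → 23.67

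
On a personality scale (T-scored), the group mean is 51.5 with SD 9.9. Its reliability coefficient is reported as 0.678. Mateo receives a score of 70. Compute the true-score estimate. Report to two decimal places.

T̂ = ρX + (1 − ρ)μ
  = 0.678 × 70 + 0.322 × 51.5
  = 47.460 + 16.5830
  = 64.043
  ≈ 64.04

64.04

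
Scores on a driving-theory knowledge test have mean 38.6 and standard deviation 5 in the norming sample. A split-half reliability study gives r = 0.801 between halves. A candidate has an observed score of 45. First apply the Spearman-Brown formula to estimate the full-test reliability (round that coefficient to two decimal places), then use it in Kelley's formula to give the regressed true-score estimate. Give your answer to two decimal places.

Spearman-Brown: ρ = 2r/(1 + r) = 2(0.801)/(1 + 0.801) = 1.6020/1.801 = 0.8895 → 0.89
Regress the observed score toward the mean by the unreliability: T̂ = 0.89·45 + 0.11·38.6 = 40.05 + 4.246 = 44.296.

44.30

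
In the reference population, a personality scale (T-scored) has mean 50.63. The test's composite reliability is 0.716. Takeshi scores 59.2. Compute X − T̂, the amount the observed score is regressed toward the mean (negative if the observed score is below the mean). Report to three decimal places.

Kelley's formula gives T̂ = 0.716·59.2 + 0.284·50.63 = 42.3872 + 14.37892 = 56.76612.
X − T̂ = 59.2 − 56.7661 = 2.4339 → 2.434

2.434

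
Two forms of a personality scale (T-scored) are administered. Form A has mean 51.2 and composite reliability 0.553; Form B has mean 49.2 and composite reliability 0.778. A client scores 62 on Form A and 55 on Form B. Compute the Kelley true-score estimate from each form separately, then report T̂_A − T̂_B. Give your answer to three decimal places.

3.460

T̂_A = 0.553(62) + 0.447(51.2) = 57.17240
T̂_B = 0.778(55) + 0.222(49.2) = 53.71240
T̂_A − T̂_B = 3.46000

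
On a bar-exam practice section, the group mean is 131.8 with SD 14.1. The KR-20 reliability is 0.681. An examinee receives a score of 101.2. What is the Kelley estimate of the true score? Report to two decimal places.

Kelley's formula gives T̂ = 0.681·101.2 + 0.319·131.8 = 68.9172 + 42.0442 = 110.961.

110.96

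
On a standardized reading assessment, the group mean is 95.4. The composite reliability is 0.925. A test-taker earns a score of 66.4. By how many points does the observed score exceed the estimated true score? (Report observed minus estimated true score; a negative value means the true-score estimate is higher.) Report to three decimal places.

Regress the observed score toward the mean by the unreliability: T̂ = 0.925·66.4 + 0.075·95.4 = 61.4200 + 7.1550 = 68.57500.
X − T̂ = 66.4 − 68.5750 = -2.1750 → -2.175

-2.175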